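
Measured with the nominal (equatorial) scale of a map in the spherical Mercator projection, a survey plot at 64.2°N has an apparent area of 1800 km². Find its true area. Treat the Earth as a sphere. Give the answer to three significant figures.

For Mercator, h = k = sec φ (a conformal cylindrical projection has a single point scale, 1/cos φ).
Areal scale = k² = sec²φ = 1/cos²(64.2°) = 1/0.4352² = 5.279.
True area = apparent / (areal scale) = 1800 / 5.279 ≈ 341 km².

341 km²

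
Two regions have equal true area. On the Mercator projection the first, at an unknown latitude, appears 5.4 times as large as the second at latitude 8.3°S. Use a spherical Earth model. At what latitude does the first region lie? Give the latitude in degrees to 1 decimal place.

64.8°

For equal true areas on Mercator, apparent areas scale as sec²φ, so the ratio is cos²φ₂ / cos²φ₁.
cos²φ₂ / cos²φ₁ = 5.4  ⇒  cos φ₁ = cos 8.3° / √5.4 = 0.9895/2.324 = 0.4258.
φ₁ = arccos(0.4258) ≈ 64.8°.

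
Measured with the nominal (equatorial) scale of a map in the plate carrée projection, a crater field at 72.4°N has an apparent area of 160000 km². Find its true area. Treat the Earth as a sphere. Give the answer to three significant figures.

48400 km²

For the equirectangular projection with φ₀ = 0 (plate carrée), h = 1 along meridians and k = sec φ along parallels.
Areal scale = h·k = 1 × sec φ; at 72.4°, h = 1.000, k = 3.307, so h·k = 3.307.
True area = apparent / (areal scale) = 160000 / 3.307 ≈ 48400 km².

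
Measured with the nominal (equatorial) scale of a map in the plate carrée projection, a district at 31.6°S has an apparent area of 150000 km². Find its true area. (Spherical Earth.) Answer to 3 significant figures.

In the plate carrée (x = Rλ, y = Rφ), meridians are true-scale (h = 1) and parallels are stretched by k = sec φ.
Areal scale = h·k = 1 × sec φ; at 31.6°, h = 1.000, k = 1.174, so h·k = 1.174.
True area = apparent / (areal scale) = 150000 / 1.174 ≈ 128000 km².

128000 km²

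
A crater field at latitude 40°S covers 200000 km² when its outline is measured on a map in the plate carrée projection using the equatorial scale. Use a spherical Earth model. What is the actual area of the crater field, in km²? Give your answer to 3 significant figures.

In the plate carrée (x = Rλ, y = Rφ), meridians are true-scale (h = 1) and parallels are stretched by k = sec φ.
Areal scale = h·k = 1 × sec φ; at 40°, h = 1.000, k = 1.305, so h·k = 1.305.
True area = apparent / (areal scale) = 200000 / 1.305 ≈ 153000 km².

153000 km²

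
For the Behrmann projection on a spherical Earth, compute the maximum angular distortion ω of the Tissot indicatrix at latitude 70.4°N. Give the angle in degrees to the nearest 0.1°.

The Behrmann projection is cylindrical equal-area with φ₀ = 30°. Cylindrical equal-area (φ₀ = 30°): h = cos φ / cos 30° along meridians, k = cos 30° / cos φ along parallels; h·k = 1.
At 70.4°: h = 0.3873, k = 2.582; principal scales a = 2.582, b = 0.3873.
sin(ω/2) = (a − b)/(a + b) = 2.194/2.969 = 0.7391, so ω = 2 arcsin(0.7391) ≈ 95.3°.

95.3°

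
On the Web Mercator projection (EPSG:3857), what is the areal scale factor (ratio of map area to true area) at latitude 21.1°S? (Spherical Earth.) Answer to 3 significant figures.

The Mercator projection is conformal; its linear scale factor is the same in every direction and equals sec φ = 1/cos φ.
Areal scale = k² = sec²φ = 1/cos²(21.1°) = 1/0.9330² = 1.149.

1.15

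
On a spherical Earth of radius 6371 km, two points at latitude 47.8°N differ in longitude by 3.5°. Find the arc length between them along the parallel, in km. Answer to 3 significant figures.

Arc length along a parallel = R cos φ · Δλ (with Δλ in radians).
= 6371 × cos 47.8° × (3.5° × π/180) = 6371 × 0.6717 × 0.06109 ≈ 261 km.

261 km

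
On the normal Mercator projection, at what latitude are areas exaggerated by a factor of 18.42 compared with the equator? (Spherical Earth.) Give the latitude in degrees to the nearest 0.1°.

76.5°

Mercator areal scale is sec²φ.
sec²φ = 18.42  ⇒  cos²φ = 0.05429  ⇒  cos φ = 0.2330.
φ = arccos(0.2330) ≈ 76.5°.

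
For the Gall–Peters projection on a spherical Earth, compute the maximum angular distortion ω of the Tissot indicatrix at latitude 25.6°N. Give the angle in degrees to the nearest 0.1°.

27.6°

Gall–Peters is a cylindrical equal-area projection with standard parallels at ±45°. A cylindrical equal-area projection with standard parallel φ₀ has meridian scale h = cos φ / cos φ₀ and parallel scale k = cos φ₀ / cos φ (so areas are preserved, h·k = 1).
At 25.6°: h = 1.275, k = 0.7841; principal scales a = 1.275, b = 0.7841.
sin(ω/2) = (a − b)/(a + b) = 0.4913/2.059 = 0.2386, so ω = 2 arcsin(0.2386) ≈ 27.6°.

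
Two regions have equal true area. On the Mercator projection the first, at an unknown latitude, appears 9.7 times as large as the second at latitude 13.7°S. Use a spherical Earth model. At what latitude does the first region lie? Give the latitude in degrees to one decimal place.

71.8°

On Mercator, (apparent₁)/(apparent₂) = sec²φ₁ / sec²φ₂ when true areas are equal.
cos²φ₂ / cos²φ₁ = 9.7  ⇒  cos φ₁ = cos 13.7° / √9.7 = 0.9715/3.114 = 0.3119.
φ₁ = arccos(0.3119) ≈ 71.8°.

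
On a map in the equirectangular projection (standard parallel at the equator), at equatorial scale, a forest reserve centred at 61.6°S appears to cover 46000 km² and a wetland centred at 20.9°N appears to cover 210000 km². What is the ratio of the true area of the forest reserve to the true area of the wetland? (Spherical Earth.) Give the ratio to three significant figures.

0.112

On the plate carrée, areal scale = h·k = 1 × sec φ, so true area = apparent × cos φ.
True area of forest reserve: 46000 × cos(61.6°) = 46000 × 0.4756 = 21880 km².
True area of wetland: 210000 × cos(20.9°) = 210000 × 0.9342 = 196200 km².
Ratio = 21880 / 196200 ≈ 0.112.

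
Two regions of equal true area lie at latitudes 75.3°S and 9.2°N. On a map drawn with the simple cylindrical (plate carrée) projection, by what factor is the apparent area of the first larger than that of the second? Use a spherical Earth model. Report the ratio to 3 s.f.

In the plate carrée (x = Rλ, y = Rφ), meridians are true-scale (h = 1) and parallels are stretched by k = sec φ.
Areal scale at 75.3°: h·k = 1.000 × 3.941 = 3.941.
Areal scale at 9.2°: h·k = 1.000 × 1.013 = 1.013.
Ratio = 3.941/1.013 ≈ 3.89.

3.89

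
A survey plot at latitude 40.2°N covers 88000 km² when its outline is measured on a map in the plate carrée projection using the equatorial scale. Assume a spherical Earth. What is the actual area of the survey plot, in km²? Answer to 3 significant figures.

In the plate carrée (x = Rλ, y = Rφ), meridians are true-scale (h = 1) and parallels are stretched by k = sec φ.
Areal scale = h·k = 1 × sec φ; at 40.2°, h = 1.000, k = 1.309, so h·k = 1.309.
True area = apparent / (areal scale) = 88000 / 1.309 ≈ 67200 km².

67200 km²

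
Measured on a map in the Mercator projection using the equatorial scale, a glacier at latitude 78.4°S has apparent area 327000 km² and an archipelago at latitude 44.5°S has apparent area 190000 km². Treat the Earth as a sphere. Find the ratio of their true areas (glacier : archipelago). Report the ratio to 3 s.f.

0.137

On Mercator the areal scale is sec²φ, so true area = apparent × cos²φ.
True area of glacier: 327000 × cos²(78.4°) = 327000 × 0.04043 = 13220 km².
True area of archipelago: 190000 × cos²(44.5°) = 190000 × 0.5087 = 96660 km².
Ratio = 13220 / 96660 ≈ 0.137.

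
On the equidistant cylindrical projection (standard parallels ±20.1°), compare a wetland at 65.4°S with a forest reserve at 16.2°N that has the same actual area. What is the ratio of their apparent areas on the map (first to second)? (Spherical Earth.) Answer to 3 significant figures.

In the equirectangular projection with standard parallel φ₀ = 20.1° (x = Rλ cos φ₀, y = Rφ), meridians are true-scale (h = 1) and the parallel scale is k = cos φ₀ / cos φ.
Areal scale at 65.4°: h·k = 1.000 × 2.256 = 2.256.
Areal scale at 16.2°: h·k = 1.000 × 0.9779 = 0.9779.
Ratio = 2.256/0.9779 ≈ 2.31.

2.31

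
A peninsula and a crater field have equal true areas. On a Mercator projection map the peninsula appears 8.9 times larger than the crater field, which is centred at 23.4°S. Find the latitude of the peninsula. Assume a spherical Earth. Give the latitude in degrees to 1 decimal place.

For equal true areas on Mercator, apparent areas scale as sec²φ, so the ratio is cos²φ₂ / cos²φ₁.
cos²φ₂ / cos²φ₁ = 8.9  ⇒  cos φ₁ = cos 23.4° / √8.9 = 0.9178/2.983 = 0.3076.
φ₁ = arccos(0.3076) ≈ 72.1°.

72.1°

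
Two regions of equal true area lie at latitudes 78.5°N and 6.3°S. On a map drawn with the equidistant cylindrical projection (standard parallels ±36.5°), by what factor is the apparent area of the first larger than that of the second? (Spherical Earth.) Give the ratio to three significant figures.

The equidistant cylindrical projection with φ₀ = 36.5° has h = 1 (meridians true) and k = cos φ₀ / cos φ along parallels.
Areal scale at 78.5°: h·k = 1.000 × 4.032 = 4.032.
Areal scale at 6.3°: h·k = 1.000 × 0.8087 = 0.8087.
Ratio = 4.032/0.8087 ≈ 4.99.

4.99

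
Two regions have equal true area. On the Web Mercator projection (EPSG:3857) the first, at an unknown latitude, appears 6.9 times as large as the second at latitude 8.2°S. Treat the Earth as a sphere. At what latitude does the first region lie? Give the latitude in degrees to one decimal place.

67.9°

On Mercator, (apparent₁)/(apparent₂) = sec²φ₁ / sec²φ₂ when true areas are equal.
cos²φ₂ / cos²φ₁ = 6.9  ⇒  cos φ₁ = cos 8.2° / √6.9 = 0.9898/2.627 = 0.3768.
φ₁ = arccos(0.3768) ≈ 67.9°.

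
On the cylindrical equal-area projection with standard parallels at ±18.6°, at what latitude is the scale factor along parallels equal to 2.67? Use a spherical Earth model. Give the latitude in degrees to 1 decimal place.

For cylindrical equal-area with standard parallel φ₀, h = cos φ / cos φ₀ and k = cos φ₀ / cos φ, so h·k = 1.
k = cos φ₀ / cos φ = 2.67  ⇒  cos φ = cos 18.6° / 2.67 = 0.3550.
φ = arccos(0.3550) ≈ 69.2°.

69.2°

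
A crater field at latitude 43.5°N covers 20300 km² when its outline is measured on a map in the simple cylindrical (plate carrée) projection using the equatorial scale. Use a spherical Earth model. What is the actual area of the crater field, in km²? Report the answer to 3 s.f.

Plate carrée maps x = Rλ, y = Rφ. The meridian scale is h = 1 and the parallel scale is k = 1/cos φ = sec φ.
Areal scale = h·k = 1 × sec φ; at 43.5°, h = 1.000, k = 1.379, so h·k = 1.379.
True area = apparent / (areal scale) = 20300 / 1.379 ≈ 14700 km².

14700 km²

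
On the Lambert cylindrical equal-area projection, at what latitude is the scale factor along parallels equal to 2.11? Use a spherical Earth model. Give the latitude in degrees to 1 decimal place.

The Lambert cylindrical equal-area projection is the cylindrical equal-area projection with its standard parallel at the equator (φ₀ = 0). For cylindrical equal-area with standard parallel φ₀, h = cos φ / cos φ₀ and k = cos φ₀ / cos φ, so h·k = 1.
k = cos φ₀ / cos φ = 2.11  ⇒  cos φ = cos 0° / 2.11 = 0.4739.
φ = arccos(0.4739) ≈ 61.7°.

61.7°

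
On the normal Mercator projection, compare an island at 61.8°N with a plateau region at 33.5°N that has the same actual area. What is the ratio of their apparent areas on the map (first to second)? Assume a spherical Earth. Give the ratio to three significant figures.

Mercator areal scale is sec²φ.
At 61.8°: sec²(61.8°) = 1/0.4726² = 4.478.
At 33.5°: sec²(33.5°) = 1/0.8339² = 1.438.
Ratio = 4.478/1.438 = cos²(33.5°)/cos²(61.8°) ≈ 3.11.

3.11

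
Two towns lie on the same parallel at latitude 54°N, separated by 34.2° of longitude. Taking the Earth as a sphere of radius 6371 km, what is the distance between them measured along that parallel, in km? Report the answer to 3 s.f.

2240 km

Arc length along a parallel = R cos φ · Δλ (with Δλ in radians).
= 6371 × cos 54° × (34.2° × π/180) = 6371 × 0.5878 × 0.5969 ≈ 2240 km.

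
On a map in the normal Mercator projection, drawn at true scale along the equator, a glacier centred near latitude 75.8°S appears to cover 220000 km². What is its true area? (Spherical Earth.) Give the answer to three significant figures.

Mercator is conformal, so the point scale is isotropic: h = k = sec φ = 1/cos φ.
Areal scale = k² = sec²φ = 1/cos²(75.8°) = 1/0.2453² = 16.62.
True area = apparent / (areal scale) = 220000 / 16.62 ≈ 13200 km².

13200 km²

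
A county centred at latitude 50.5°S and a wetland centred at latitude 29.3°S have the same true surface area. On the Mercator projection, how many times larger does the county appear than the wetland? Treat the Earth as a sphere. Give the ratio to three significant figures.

1.88

Mercator areal scale is sec²φ.
At 50.5°: sec²(50.5°) = 1/0.6361² = 2.472.
At 29.3°: sec²(29.3°) = 1/0.8721² = 1.315.
Ratio = 2.472/1.315 = cos²(29.3°)/cos²(50.5°) ≈ 1.88.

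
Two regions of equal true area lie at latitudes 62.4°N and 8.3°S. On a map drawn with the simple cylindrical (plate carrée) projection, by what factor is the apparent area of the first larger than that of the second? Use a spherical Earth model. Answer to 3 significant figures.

Plate carrée maps x = Rλ, y = Rφ. The meridian scale is h = 1 and the parallel scale is k = 1/cos φ = sec φ.
Areal scale at 62.4°: h·k = 1.000 × 2.158 = 2.158.
Areal scale at 8.3°: h·k = 1.000 × 1.011 = 1.011.
Ratio = 2.158/1.011 ≈ 2.14.

2.14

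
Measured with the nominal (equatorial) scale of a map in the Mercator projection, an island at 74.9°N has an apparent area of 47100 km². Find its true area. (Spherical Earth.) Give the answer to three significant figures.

3200 km²

Mercator is conformal, so the point scale is isotropic: h = k = sec φ = 1/cos φ.
Areal scale = k² = sec²φ = 1/cos²(74.9°) = 1/0.2605² = 14.74.
True area = apparent / (areal scale) = 47100 / 14.74 ≈ 3200 km².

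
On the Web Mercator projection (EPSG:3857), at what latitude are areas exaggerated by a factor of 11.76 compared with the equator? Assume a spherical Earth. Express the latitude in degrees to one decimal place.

73.0°

Mercator areal scale is sec²φ.
sec²φ = 11.76  ⇒  cos²φ = 0.08503  ⇒  cos φ = 0.2916.
φ = arccos(0.2916) ≈ 73.0°.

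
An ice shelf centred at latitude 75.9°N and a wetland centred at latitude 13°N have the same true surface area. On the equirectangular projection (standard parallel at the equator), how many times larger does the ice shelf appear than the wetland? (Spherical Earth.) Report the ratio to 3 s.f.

In the plate carrée (x = Rλ, y = Rφ), meridians are true-scale (h = 1) and parallels are stretched by k = sec φ.
Areal scale at 75.9°: h·k = 1.000 × 4.105 = 4.105.
Areal scale at 13°: h·k = 1.000 × 1.026 = 1.026.
Ratio = 4.105/1.026 ≈ 4.00.

4.00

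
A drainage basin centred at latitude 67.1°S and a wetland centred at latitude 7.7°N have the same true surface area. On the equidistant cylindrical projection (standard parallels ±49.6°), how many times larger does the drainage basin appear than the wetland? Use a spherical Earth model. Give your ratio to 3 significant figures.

2.55

In the equirectangular projection with standard parallel φ₀ = 49.6° (x = Rλ cos φ₀, y = Rφ), meridians are true-scale (h = 1) and the parallel scale is k = cos φ₀ / cos φ.
Areal scale at 67.1°: h·k = 1.000 × 1.666 = 1.666.
Areal scale at 7.7°: h·k = 1.000 × 0.6540 = 0.6540.
Ratio = 1.666/0.6540 ≈ 2.55.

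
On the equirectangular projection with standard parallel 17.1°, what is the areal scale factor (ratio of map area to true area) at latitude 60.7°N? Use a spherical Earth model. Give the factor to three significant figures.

1.95

With standard parallel φ₀ = 17.1°, the equirectangular projection gives x = Rλ cos φ₀, y = Rφ, so h = 1 and k = cos 17.1° / cos φ.
Areal scale = h·k = 1 × cos φ₀ / cos φ; at 60.7°, h = 1.000, k = 1.953, so h·k = 1.953.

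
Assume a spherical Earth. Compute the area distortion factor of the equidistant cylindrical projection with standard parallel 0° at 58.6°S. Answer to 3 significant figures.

1.92

For the equirectangular projection with φ₀ = 0 (plate carrée), h = 1 along meridians and k = sec φ along parallels.
Areal scale = h·k = 1 × sec φ; at 58.6°, h = 1.000, k = 1.919, so h·k = 1.919.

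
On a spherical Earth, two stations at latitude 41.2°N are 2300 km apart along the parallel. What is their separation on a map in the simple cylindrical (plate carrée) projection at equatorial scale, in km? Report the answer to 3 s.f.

For the equirectangular projection with φ₀ = 0 (plate carrée), h = 1 along meridians and k = sec φ along parallels.
Along the parallel, k = sec 41.2° = 1/0.7524 = 1.329.
Map distance = 2300 × 1.329 ≈ 3060 km.

3060 km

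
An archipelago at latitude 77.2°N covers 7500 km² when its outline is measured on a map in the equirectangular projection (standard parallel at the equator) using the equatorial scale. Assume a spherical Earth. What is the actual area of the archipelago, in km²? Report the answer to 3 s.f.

1660 km²

In the plate carrée (x = Rλ, y = Rφ), meridians are true-scale (h = 1) and parallels are stretched by k = sec φ.
Areal scale = h·k = 1 × sec φ; at 77.2°, h = 1.000, k = 4.514, so h·k = 4.514.
True area = apparent / (areal scale) = 7500 / 4.514 ≈ 1660 km².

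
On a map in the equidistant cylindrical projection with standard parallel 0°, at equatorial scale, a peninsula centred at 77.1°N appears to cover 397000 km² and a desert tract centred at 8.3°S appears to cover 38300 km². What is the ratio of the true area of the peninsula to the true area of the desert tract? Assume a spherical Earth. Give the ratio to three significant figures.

Plate carrée has h = 1 and k = sec φ, giving areal scale sec φ; true area = (apparent area) · cos φ.
True area of peninsula: 397000 × cos(77.1°) = 397000 × 0.2233 = 88630 km².
True area of desert tract: 38300 × cos(8.3°) = 38300 × 0.9895 = 37900 km².
Ratio = 88630 / 37900 ≈ 2.34.

2.34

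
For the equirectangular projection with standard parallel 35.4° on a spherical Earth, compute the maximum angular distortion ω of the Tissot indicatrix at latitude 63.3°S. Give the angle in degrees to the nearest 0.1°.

The equidistant cylindrical projection with φ₀ = 35.4° has h = 1 (meridians true) and k = cos φ₀ / cos φ along parallels.
At 63.3°: h = 1.000, k = 1.814; principal scales a = 1.814, b = 1.000.
sin(ω/2) = (a − b)/(a + b) = 0.8141/2.814 = 0.2893, so ω = 2 arcsin(0.2893) ≈ 33.6°.

33.6°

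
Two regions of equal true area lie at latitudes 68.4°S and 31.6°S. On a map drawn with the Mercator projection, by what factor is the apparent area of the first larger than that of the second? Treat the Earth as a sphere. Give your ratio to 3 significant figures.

On Mercator, area is exaggerated by sec²φ = 1/cos²φ.
At 68.4°: sec²(68.4°) = 1/0.3681² = 7.379.
At 31.6°: sec²(31.6°) = 1/0.8517² = 1.378.
Ratio = 7.379/1.378 = cos²(31.6°)/cos²(68.4°) ≈ 5.35.

5.35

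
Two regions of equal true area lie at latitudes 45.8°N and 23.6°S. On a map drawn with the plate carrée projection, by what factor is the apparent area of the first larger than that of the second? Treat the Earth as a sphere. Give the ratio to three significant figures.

1.31

In the plate carrée (x = Rλ, y = Rφ), meridians are true-scale (h = 1) and parallels are stretched by k = sec φ.
Areal scale at 45.8°: h·k = 1.000 × 1.434 = 1.434.
Areal scale at 23.6°: h·k = 1.000 × 1.091 = 1.091.
Ratio = 1.434/1.091 ≈ 1.31.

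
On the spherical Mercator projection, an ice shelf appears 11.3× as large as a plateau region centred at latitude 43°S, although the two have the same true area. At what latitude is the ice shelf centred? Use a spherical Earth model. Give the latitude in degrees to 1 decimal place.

77.4°

Mercator areal scale is sec²φ, so apparent-area ratio = sec²φ₁ / sec²φ₂ = cos²φ₂ / cos²φ₁.
cos²φ₂ / cos²φ₁ = 11.3  ⇒  cos φ₁ = cos 43° / √11.3 = 0.7314/3.362 = 0.2176.
φ₁ = arccos(0.2176) ≈ 77.4°.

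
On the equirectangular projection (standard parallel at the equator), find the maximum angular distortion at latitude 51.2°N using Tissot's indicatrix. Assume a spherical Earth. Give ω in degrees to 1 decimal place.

Plate carrée maps x = Rλ, y = Rφ. The meridian scale is h = 1 and the parallel scale is k = 1/cos φ = sec φ.
At 51.2°: h = 1.000, k = 1.596; principal scales a = 1.596, b = 1.000.
sin(ω/2) = (a − b)/(a + b) = 0.5959/2.596 = 0.2296, so ω = 2 arcsin(0.2296) ≈ 26.5°.

26.5°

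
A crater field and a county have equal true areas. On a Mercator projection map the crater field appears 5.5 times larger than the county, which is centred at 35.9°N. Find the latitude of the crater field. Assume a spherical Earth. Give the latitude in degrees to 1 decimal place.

69.8°

Mercator areal scale is sec²φ, so apparent-area ratio = sec²φ₁ / sec²φ₂ = cos²φ₂ / cos²φ₁.
cos²φ₂ / cos²φ₁ = 5.5  ⇒  cos φ₁ = cos 35.9° / √5.5 = 0.8100/2.345 = 0.3454.
φ₁ = arccos(0.3454) ≈ 69.8°.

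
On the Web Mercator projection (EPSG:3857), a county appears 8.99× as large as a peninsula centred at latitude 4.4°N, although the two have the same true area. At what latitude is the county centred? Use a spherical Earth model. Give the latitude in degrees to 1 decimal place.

For equal true areas on Mercator, apparent areas scale as sec²φ, so the ratio is cos²φ₂ / cos²φ₁.
cos²φ₂ / cos²φ₁ = 8.99  ⇒  cos φ₁ = cos 4.4° / √8.99 = 0.9971/2.998 = 0.3325.
φ₁ = arccos(0.3325) ≈ 70.6°.

70.6°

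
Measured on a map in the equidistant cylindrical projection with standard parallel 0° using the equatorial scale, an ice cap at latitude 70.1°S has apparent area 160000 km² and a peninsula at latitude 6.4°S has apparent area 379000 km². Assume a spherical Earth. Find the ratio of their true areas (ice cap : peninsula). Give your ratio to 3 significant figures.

0.145

Plate carrée has h = 1 and k = sec φ, giving areal scale sec φ; true area = (apparent area) · cos φ.
True area of ice cap: 160000 × cos(70.1°) = 160000 × 0.3404 = 54460 km².
True area of peninsula: 379000 × cos(6.4°) = 379000 × 0.9938 = 376600 km².
Ratio = 54460 / 376600 ≈ 0.145.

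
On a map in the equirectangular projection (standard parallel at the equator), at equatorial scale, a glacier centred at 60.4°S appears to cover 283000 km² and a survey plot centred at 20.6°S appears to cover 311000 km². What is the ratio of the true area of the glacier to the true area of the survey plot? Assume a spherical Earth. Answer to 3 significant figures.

0.480

Plate carrée has h = 1 and k = sec φ, giving areal scale sec φ; true area = (apparent area) · cos φ.
True area of glacier: 283000 × cos(60.4°) = 283000 × 0.4939 = 139800 km².
True area of survey plot: 311000 × cos(20.6°) = 311000 × 0.9361 = 291100 km².
Ratio = 139800 / 291100 ≈ 0.480.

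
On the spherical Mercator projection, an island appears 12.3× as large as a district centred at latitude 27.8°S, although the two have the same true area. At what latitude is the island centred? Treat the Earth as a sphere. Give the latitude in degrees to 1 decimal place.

75.4°

On Mercator, (apparent₁)/(apparent₂) = sec²φ₁ / sec²φ₂ when true areas are equal.
cos²φ₂ / cos²φ₁ = 12.3  ⇒  cos φ₁ = cos 27.8° / √12.3 = 0.8846/3.507 = 0.2522.
φ₁ = arccos(0.2522) ≈ 75.4°.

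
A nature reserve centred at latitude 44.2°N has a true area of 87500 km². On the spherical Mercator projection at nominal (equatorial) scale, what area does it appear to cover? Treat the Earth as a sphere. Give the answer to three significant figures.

170000 km²

For Mercator, h = k = sec φ (a conformal cylindrical projection has a single point scale, 1/cos φ).
Areal scale = k² = sec²φ = 1/cos²(44.2°) = 1/0.7169² = 1.946.
Apparent area = 87500 × 1.946 ≈ 170000 km².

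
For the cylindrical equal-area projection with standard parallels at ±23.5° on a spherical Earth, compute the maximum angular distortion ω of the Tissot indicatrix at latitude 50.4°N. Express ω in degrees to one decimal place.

Cylindrical equal-area (φ₀ = 23.5°): h = cos φ / cos 23.5° along meridians, k = cos 23.5° / cos φ along parallels; h·k = 1.
At 50.4°: h = 0.6951, k = 1.439; principal scales a = 1.439, b = 0.6951.
sin(ω/2) = (a − b)/(a + b) = 0.7436/2.134 = 0.3485, so ω = 2 arcsin(0.3485) ≈ 40.8°.

40.8°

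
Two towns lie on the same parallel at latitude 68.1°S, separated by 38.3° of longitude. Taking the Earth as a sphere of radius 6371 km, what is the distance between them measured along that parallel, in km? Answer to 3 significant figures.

1590 km

Arc length along a parallel = R cos φ · Δλ (with Δλ in radians).
= 6371 × cos 68.1° × (38.3° × π/180) = 6371 × 0.3730 × 0.6685 ≈ 1590 km.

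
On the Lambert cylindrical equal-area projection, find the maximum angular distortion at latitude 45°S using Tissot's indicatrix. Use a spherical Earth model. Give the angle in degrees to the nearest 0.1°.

The Lambert cylindrical equal-area projection is the cylindrical equal-area projection with its standard parallel at the equator (φ₀ = 0). For cylindrical equal-area with standard parallel φ₀, h = cos φ / cos φ₀ and k = cos φ₀ / cos φ, so h·k = 1.
At 45°: h = 0.7071, k = 1.414; principal scales a = 1.414, b = 0.7071.
sin(ω/2) = (a − b)/(a + b) = 0.7071/2.121 = 0.3333, so ω = 2 arcsin(0.3333) ≈ 38.9°.

38.9°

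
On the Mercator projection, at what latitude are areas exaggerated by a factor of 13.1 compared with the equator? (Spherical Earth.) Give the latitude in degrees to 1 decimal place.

Mercator areal scale is sec²φ.
sec²φ = 13.1  ⇒  cos²φ = 0.07634  ⇒  cos φ = 0.2763.
φ = arccos(0.2763) ≈ 74.0°.

74.0°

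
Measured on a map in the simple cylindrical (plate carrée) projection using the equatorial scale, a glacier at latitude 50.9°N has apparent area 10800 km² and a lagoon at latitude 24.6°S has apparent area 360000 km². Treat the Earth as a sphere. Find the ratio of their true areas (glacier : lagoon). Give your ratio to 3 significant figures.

Plate carrée has h = 1 and k = sec φ, giving areal scale sec φ; true area = (apparent area) · cos φ.
True area of glacier: 10800 × cos(50.9°) = 10800 × 0.6307 = 6811 km².
True area of lagoon: 360000 × cos(24.6°) = 360000 × 0.9092 = 327300 km².
Ratio = 6811 / 327300 ≈ 0.0208.

0.0208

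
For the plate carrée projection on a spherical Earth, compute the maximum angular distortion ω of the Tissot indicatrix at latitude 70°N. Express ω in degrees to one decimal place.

58.7°

For the equirectangular projection with φ₀ = 0 (plate carrée), h = 1 along meridians and k = sec φ along parallels.
At 70°: h = 1.000, k = 2.924; principal scales a = 2.924, b = 1.000.
sin(ω/2) = (a − b)/(a + b) = 1.924/3.924 = 0.4903, so ω = 2 arcsin(0.4903) ≈ 58.7°.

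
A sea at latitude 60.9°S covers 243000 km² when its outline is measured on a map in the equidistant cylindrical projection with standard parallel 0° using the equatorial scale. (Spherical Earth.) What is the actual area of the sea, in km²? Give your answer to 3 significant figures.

118000 km²

In the plate carrée (x = Rλ, y = Rφ), meridians are true-scale (h = 1) and parallels are stretched by k = sec φ.
Areal scale = h·k = 1 × sec φ; at 60.9°, h = 1.000, k = 2.056, so h·k = 2.056.
True area = apparent / (areal scale) = 243000 / 2.056 ≈ 118000 km².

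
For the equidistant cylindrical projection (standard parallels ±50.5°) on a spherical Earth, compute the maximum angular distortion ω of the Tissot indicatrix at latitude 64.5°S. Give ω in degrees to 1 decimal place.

With standard parallel φ₀ = 50.5°, the equirectangular projection gives x = Rλ cos φ₀, y = Rφ, so h = 1 and k = cos 50.5° / cos φ.
At 64.5°: h = 1.000, k = 1.477; principal scales a = 1.477, b = 1.000.
sin(ω/2) = (a − b)/(a + b) = 0.4775/2.477 = 0.1927, so ω = 2 arcsin(0.1927) ≈ 22.2°.

22.2°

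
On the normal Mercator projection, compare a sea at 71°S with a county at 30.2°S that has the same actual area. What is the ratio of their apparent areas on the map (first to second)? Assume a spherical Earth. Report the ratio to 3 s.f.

Mercator is conformal with k = sec φ, so areal scale = k² = sec²φ.
At 71°: sec²(71°) = 1/0.3256² = 9.434.
At 30.2°: sec²(30.2°) = 1/0.8643² = 1.339.
Ratio = 9.434/1.339 = cos²(30.2°)/cos²(71°) ≈ 7.05.

7.05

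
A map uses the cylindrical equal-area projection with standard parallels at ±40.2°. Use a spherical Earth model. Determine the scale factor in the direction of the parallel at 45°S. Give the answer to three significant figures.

1.08

Cylindrical equal-area (φ₀ = 40.2°): h = cos φ / cos 40.2° along meridians, k = cos 40.2° / cos φ along parallels; h·k = 1.
k = cos 40.2° / cos 45° = 0.7638/0.7071 = 1.080.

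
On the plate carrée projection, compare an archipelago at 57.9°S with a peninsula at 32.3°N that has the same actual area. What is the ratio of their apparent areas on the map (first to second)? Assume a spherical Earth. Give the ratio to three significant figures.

1.59

In the plate carrée (x = Rλ, y = Rφ), meridians are true-scale (h = 1) and parallels are stretched by k = sec φ.
Areal scale at 57.9°: h·k = 1.000 × 1.882 = 1.882.
Areal scale at 32.3°: h·k = 1.000 × 1.183 = 1.183.
Ratio = 1.882/1.183 ≈ 1.59.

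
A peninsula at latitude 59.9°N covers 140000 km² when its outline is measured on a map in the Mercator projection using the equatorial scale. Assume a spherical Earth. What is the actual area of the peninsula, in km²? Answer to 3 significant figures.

Mercator is conformal, so the point scale is isotropic: h = k = sec φ = 1/cos φ.
Areal scale = k² = sec²φ = 1/cos²(59.9°) = 1/0.5015² = 3.976.
True area = apparent / (areal scale) = 140000 / 3.976 ≈ 35200 km².

35200 km²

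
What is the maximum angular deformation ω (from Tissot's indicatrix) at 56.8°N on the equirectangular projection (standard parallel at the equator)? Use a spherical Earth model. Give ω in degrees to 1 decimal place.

For the equirectangular projection with φ₀ = 0 (plate carrée), h = 1 along meridians and k = sec φ along parallels.
At 56.8°: h = 1.000, k = 1.826; principal scales a = 1.826, b = 1.000.
sin(ω/2) = (a − b)/(a + b) = 0.8263/2.826 = 0.2924, so ω = 2 arcsin(0.2924) ≈ 34.0°.

34.0°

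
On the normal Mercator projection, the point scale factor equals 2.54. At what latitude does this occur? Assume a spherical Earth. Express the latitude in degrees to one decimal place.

66.8°

Mercator scale is k = sec φ = 1/cos φ.
1/cos φ = 2.54  ⇒  cos φ = 0.3937  ⇒  φ = arccos(0.3937) ≈ 66.8°.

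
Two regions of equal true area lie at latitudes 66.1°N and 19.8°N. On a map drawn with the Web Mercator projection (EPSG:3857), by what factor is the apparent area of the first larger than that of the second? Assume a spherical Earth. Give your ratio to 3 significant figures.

On Mercator, area is exaggerated by sec²φ = 1/cos²φ.
At 66.1°: sec²(66.1°) = 1/0.4051² = 6.092.
At 19.8°: sec²(19.8°) = 1/0.9409² = 1.130.
Ratio = 6.092/1.130 = cos²(19.8°)/cos²(66.1°) ≈ 5.39.

5.39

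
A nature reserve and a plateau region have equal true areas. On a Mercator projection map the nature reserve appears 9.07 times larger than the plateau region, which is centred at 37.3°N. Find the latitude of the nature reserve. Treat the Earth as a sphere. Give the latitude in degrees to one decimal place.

74.7°

For equal true areas on Mercator, apparent areas scale as sec²φ, so the ratio is cos²φ₂ / cos²φ₁.
cos²φ₂ / cos²φ₁ = 9.07  ⇒  cos φ₁ = cos 37.3° / √9.07 = 0.7955/3.012 = 0.2641.
φ₁ = arccos(0.2641) ≈ 74.7°.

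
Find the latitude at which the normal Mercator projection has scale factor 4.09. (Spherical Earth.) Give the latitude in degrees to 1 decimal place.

Mercator scale is k = sec φ = 1/cos φ.
1/cos φ = 4.09  ⇒  cos φ = 0.2445  ⇒  φ = arccos(0.2445) ≈ 75.8°.

75.8°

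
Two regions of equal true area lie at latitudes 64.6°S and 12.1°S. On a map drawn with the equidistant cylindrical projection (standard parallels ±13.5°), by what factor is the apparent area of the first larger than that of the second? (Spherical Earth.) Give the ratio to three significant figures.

In the equirectangular projection with standard parallel φ₀ = 13.5° (x = Rλ cos φ₀, y = Rφ), meridians are true-scale (h = 1) and the parallel scale is k = cos φ₀ / cos φ.
Areal scale at 64.6°: h·k = 1.000 × 2.267 = 2.267.
Areal scale at 12.1°: h·k = 1.000 × 0.9945 = 0.9945.
Ratio = 2.267/0.9945 ≈ 2.28.

2.28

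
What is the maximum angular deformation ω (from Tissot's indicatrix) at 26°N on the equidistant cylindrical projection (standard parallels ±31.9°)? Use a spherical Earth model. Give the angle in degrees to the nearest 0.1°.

3.3°

With standard parallel φ₀ = 31.9°, the equirectangular projection gives x = Rλ cos φ₀, y = Rφ, so h = 1 and k = cos 31.9° / cos φ.
At 26°: h = 1.000, k = 0.9446; principal scales a = 1.000, b = 0.9446.
sin(ω/2) = (a − b)/(a + b) = 0.05543/1.945 = 0.02851, so ω = 2 arcsin(0.02851) ≈ 3.3°.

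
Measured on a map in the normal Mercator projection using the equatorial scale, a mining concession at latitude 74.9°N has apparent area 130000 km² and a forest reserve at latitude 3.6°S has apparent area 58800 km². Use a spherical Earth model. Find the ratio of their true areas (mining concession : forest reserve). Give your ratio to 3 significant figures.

On Mercator the areal scale is sec²φ, so true area = apparent × cos²φ.
True area of mining concession: 130000 × cos²(74.9°) = 130000 × 0.06786 = 8822 km².
True area of forest reserve: 58800 × cos²(3.6°) = 58800 × 0.9961 = 58570 km².
Ratio = 8822 / 58570 ≈ 0.151.

0.151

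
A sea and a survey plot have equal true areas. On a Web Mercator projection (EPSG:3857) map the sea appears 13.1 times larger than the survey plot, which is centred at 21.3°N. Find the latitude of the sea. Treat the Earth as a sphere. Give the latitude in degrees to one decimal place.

For equal true areas on Mercator, apparent areas scale as sec²φ, so the ratio is cos²φ₂ / cos²φ₁.
cos²φ₂ / cos²φ₁ = 13.1  ⇒  cos φ₁ = cos 21.3° / √13.1 = 0.9317/3.619 = 0.2574.
φ₁ = arccos(0.2574) ≈ 75.1°.

75.1°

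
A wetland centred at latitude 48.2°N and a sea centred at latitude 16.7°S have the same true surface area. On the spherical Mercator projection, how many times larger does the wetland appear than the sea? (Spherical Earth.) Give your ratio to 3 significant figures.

Mercator areal scale is sec²φ.
At 48.2°: sec²(48.2°) = 1/0.6665² = 2.251.
At 16.7°: sec²(16.7°) = 1/0.9578² = 1.090.
Ratio = 2.251/1.090 = cos²(16.7°)/cos²(48.2°) ≈ 2.07.

2.07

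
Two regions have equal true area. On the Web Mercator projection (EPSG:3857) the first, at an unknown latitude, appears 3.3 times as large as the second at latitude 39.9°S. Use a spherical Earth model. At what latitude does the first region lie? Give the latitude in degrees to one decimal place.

65.0°

For equal true areas on Mercator, apparent areas scale as sec²φ, so the ratio is cos²φ₂ / cos²φ₁.
cos²φ₂ / cos²φ₁ = 3.3  ⇒  cos φ₁ = cos 39.9° / √3.3 = 0.7672/1.817 = 0.4223.
φ₁ = arccos(0.4223) ≈ 65.0°.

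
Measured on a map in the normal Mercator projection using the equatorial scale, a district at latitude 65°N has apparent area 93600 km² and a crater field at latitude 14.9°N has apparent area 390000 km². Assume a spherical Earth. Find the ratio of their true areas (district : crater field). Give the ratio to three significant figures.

Mercator's areal exaggeration is sec²φ; hence true area = (apparent area) · cos²φ.
True area of district: 93600 × cos²(65°) = 93600 × 0.1786 = 16720 km².
True area of crater field: 390000 × cos²(14.9°) = 390000 × 0.9339 = 364200 km².
Ratio = 16720 / 364200 ≈ 0.0459.

0.0459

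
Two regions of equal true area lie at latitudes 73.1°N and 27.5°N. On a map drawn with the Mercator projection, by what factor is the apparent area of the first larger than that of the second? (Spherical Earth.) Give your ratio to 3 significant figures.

9.31

Mercator areal scale is sec²φ.
At 73.1°: sec²(73.1°) = 1/0.2907² = 11.83.
At 27.5°: sec²(27.5°) = 1/0.8870² = 1.271.
Ratio = 11.83/1.271 = cos²(27.5°)/cos²(73.1°) ≈ 9.31.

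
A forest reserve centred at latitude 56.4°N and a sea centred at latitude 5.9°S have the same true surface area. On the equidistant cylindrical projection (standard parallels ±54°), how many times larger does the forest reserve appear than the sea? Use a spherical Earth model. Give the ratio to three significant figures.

In the equirectangular projection with standard parallel φ₀ = 54° (x = Rλ cos φ₀, y = Rφ), meridians are true-scale (h = 1) and the parallel scale is k = cos φ₀ / cos φ.
Areal scale at 56.4°: h·k = 1.000 × 1.062 = 1.062.
Areal scale at 5.9°: h·k = 1.000 × 0.5909 = 0.5909.
Ratio = 1.062/0.5909 ≈ 1.80.

1.80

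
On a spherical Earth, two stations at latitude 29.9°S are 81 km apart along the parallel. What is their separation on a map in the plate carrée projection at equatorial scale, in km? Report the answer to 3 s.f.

In the plate carrée (x = Rλ, y = Rφ), meridians are true-scale (h = 1) and parallels are stretched by k = sec φ.
Along the parallel, k = sec 29.9° = 1/0.8669 = 1.154.
Map distance = 81 × 1.154 ≈ 93.4 km.

93.4 km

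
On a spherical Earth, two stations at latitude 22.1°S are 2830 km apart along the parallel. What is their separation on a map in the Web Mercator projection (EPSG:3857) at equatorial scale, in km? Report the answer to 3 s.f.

3050 km

Mercator is conformal, so the point scale is isotropic: h = k = sec φ = 1/cos φ.
Along the parallel, k = sec 22.1° = 1/0.9265 = 1.079.
Map distance = 2830 × 1.079 ≈ 3050 km.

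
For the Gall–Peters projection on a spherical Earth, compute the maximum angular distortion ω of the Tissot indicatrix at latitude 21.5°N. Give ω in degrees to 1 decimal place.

31.1°

Gall–Peters is a cylindrical equal-area projection with standard parallels at ±45°. For cylindrical equal-area with standard parallel φ₀, h = cos φ / cos φ₀ and k = cos φ₀ / cos φ, so h·k = 1.
At 21.5°: h = 1.316, k = 0.7600; principal scales a = 1.316, b = 0.7600.
sin(ω/2) = (a − b)/(a + b) = 0.5558/2.076 = 0.2678, so ω = 2 arcsin(0.2678) ≈ 31.1°.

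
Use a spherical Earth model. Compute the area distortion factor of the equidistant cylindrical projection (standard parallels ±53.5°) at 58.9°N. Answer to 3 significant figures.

1.15

In the equirectangular projection with standard parallel φ₀ = 53.5° (x = Rλ cos φ₀, y = Rφ), meridians are true-scale (h = 1) and the parallel scale is k = cos φ₀ / cos φ.
Areal scale = h·k = 1 × cos φ₀ / cos φ; at 58.9°, h = 1.000, k = 1.152, so h·k = 1.152.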